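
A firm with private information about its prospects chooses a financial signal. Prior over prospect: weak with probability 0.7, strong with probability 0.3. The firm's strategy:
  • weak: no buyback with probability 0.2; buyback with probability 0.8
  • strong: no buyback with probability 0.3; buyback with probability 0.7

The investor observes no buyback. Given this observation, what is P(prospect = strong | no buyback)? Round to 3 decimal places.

0.391

P(no buyback) = 0.7·0.2 + 0.3·0.3 = 0.23
P(strong | no buyback) = (0.3·0.3) / 0.23 = 0.09 / 0.23 = 0.391304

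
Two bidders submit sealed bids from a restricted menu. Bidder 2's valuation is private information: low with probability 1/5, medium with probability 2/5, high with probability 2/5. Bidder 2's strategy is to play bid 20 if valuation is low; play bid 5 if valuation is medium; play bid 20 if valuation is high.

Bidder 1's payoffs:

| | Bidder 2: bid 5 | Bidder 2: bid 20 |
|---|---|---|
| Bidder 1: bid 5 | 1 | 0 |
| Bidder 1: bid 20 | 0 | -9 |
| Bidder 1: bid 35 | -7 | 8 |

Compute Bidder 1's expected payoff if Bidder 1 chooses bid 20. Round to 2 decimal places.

-5.40

Take the expectation over Bidder 2's valuation, weighting each type's action by its prior probability.
E[bid 20] = 1/5·(-9) + 2/5·0 + 2/5·(-9) = (-9/5) + 0 + (-18/5) = -27/5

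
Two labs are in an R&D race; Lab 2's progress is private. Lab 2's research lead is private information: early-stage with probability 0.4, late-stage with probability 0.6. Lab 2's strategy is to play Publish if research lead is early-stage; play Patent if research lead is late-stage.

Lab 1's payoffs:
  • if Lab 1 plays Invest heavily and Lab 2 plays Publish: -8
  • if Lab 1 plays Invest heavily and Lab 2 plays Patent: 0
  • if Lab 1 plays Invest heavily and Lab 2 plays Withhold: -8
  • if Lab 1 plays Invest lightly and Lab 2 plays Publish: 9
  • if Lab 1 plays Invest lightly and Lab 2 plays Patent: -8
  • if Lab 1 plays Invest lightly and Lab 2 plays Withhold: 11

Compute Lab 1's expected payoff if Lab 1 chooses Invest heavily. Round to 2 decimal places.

-3.20

E[Invest heavily] = 0.4·(-8) + 0.6·0 = (-3.2) + 0 = -3.2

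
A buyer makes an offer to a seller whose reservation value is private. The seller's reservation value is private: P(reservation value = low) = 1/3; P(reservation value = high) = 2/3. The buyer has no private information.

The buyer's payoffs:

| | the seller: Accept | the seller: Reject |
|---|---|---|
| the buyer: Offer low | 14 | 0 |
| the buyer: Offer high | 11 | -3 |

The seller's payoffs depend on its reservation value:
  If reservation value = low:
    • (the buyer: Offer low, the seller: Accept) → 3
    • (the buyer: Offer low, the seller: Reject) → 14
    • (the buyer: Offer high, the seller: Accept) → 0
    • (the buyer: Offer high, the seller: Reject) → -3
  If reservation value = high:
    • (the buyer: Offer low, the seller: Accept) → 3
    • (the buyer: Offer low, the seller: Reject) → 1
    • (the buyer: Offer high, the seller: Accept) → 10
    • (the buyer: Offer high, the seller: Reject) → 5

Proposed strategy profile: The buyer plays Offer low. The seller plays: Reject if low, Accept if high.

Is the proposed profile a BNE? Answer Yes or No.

The buyer plays Offer low: E[Offer low] = 1/3·(0) + 2/3·(14) = 28/3; E[Offer high] = 19/3. Best-responding. ✓
The seller (reservation value low), facing Offer low: Accept gives 3, Reject gives 14. Proposed Reject is best. ✓
The seller (reservation value high), facing Offer low: Accept gives 3, Reject gives 1. Proposed Accept is best. ✓

Yes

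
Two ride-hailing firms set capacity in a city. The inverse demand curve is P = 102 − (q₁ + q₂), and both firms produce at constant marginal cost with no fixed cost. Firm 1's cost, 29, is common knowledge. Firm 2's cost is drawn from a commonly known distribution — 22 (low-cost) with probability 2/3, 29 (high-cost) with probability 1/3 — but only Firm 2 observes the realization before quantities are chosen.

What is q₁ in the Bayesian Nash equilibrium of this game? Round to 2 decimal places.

22.78

Type-c best response for Firm 2: q₂(c) = (102 − c)/2 − q₁/2.
Firm 1 maximizes expected profit; its first-order condition is 102 − 2q₁ − E[q₂] − 29 = 0.
Substituting E[q₂] and solving: E[c₂] = 24.3333, so q₁ = (102 − 2·29 + 24.3333)/3 = 22.7778.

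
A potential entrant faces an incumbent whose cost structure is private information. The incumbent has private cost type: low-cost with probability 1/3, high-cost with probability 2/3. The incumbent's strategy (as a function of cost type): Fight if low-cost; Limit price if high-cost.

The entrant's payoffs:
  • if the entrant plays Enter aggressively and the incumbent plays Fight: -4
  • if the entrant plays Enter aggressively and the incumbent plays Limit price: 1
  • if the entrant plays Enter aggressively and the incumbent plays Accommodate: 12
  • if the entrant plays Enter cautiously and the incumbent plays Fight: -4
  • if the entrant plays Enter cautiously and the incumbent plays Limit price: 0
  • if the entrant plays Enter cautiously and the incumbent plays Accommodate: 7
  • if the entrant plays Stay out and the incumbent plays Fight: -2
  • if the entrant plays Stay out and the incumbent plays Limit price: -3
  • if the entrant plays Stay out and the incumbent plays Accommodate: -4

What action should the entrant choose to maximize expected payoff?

Enter aggressively

Compute the entrant's expected payoff for each action, taking the expectation over the incumbent's type.
E[Enter aggressively] = 1/3·(-4) + 2/3·(1) = -2/3
E[Enter cautiously] = 1/3·(-4) + 2/3·(0) = -4/3
E[Stay out] = 1/3·(-2) + 2/3·(-3) = -8/3
Best response: Enter aggressively (-2/3 is the largest).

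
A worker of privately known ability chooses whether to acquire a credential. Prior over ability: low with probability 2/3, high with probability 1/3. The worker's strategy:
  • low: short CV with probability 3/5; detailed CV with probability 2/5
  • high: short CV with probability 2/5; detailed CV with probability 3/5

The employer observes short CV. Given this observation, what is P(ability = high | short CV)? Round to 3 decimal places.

P(short CV) = (2/3)·(3/5) + (1/3)·(2/5) = 8/15
P(high | short CV) = ((1/3)·(2/5)) / (8/15) = (2/15) / (8/15) = 1/4

0.250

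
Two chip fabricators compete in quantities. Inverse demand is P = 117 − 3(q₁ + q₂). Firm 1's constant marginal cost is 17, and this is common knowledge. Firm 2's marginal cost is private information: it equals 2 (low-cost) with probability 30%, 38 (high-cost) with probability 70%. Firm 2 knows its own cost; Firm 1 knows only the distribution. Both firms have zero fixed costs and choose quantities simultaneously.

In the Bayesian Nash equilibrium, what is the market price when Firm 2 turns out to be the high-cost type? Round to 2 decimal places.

59.13

Type-c best response for Firm 2: q₂(c) = (117 − c)/6 − q₁/2.
Firm 1 maximizes expected profit; its first-order condition is 117 − 6q₁ − 3E[q₂] − 17 = 0.
Substituting E[q₂] and solving: E[c₂] = 27.2, so q₁ = (117 − 2·17 + 27.2)/9 = 12.2444.
q₂(high-cost) = 7.04444, so P = 117 − 3·(12.2444 + 7.04444) = 59.1333.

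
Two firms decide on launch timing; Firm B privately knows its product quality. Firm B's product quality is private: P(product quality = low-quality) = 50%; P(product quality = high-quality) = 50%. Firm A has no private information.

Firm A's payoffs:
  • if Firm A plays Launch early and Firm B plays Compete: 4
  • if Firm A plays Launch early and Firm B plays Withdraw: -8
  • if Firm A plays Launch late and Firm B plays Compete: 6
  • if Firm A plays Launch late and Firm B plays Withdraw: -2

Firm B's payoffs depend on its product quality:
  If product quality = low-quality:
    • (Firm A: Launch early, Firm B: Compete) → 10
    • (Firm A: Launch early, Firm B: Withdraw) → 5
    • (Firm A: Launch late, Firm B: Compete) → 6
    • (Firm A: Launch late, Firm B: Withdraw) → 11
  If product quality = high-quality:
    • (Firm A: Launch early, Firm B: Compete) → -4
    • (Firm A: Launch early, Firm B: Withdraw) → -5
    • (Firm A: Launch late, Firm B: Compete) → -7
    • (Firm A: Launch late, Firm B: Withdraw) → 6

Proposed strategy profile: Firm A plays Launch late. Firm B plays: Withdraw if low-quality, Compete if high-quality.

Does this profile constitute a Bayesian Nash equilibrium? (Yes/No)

No

Firm A plays Launch late: E[Launch late] = 0.5·(-2) + 0.5·(6) = 2; E[Launch early] = -2. Best-responding. ✓
Firm B (product quality low-quality), facing Launch late: Compete gives 6, Withdraw gives 11. Proposed Withdraw is best. ✓
Firm B (product quality high-quality), facing Launch late: Compete gives -7, Withdraw gives 6. Proposed Compete is not best — profitable deviation exists. ✗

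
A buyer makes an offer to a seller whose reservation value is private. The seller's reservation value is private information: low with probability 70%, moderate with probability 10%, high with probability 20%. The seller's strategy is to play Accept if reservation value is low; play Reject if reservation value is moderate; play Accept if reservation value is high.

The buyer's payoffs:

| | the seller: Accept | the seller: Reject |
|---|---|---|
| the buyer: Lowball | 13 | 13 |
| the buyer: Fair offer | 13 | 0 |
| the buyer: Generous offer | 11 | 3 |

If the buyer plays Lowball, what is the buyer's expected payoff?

13

E[Lowball] = 0.7·13 + 0.1·13 + 0.2·13 = 9.1 + 1.3 + 2.6 = 13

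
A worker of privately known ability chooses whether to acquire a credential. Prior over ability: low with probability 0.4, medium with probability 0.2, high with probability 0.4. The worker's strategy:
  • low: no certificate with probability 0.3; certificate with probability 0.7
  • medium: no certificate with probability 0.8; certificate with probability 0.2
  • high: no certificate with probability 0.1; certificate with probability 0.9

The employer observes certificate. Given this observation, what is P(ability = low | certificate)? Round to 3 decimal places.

0.412

Apply Bayes' rule using the sender's strategy as the likelihood.
P(certificate) = 0.4·0.7 + 0.2·0.2 + 0.4·0.9 = 0.68
P(low | certificate) = (0.4·0.7) / 0.68 = 0.28 / 0.68 = 0.411765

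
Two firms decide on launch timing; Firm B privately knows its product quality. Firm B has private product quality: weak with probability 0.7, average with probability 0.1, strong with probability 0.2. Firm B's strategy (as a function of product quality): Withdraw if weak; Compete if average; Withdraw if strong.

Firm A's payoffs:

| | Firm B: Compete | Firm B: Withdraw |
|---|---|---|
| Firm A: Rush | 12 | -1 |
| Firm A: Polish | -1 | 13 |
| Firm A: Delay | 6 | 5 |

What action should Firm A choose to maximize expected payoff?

Polish

E[Rush] = 0.7·(-1) + 0.1·(12) + 0.2·(-1) = 0.3
E[Polish] = 0.7·(13) + 0.1·(-1) + 0.2·(13) = 11.6
E[Delay] = 0.7·(5) + 0.1·(6) + 0.2·(5) = 5.1
Best response: Polish (11.6 is the largest).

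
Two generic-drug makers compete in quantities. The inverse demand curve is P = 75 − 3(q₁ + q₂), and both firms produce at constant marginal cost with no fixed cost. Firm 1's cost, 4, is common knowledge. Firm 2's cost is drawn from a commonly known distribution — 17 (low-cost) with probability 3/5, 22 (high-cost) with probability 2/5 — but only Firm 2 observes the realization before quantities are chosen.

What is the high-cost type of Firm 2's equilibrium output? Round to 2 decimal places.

4.06

Firm 2 with cost c maximizes (75 − 3(q₁+q₂) − c)·q₂, giving q₂(c) = (75 − c − 3q₁)/6.
E[c₂] = 3/5·17 + 2/5·22 = 19
Firm 1's FOC against E[q₂] yields q₁ = (75 − 2·4 + E[c₂])/9 = (75 − 8 + 19)/9 = 9.55556.
q₂(high-cost) = (75 − 22 − 3·9.55556)/6 = 4.05556.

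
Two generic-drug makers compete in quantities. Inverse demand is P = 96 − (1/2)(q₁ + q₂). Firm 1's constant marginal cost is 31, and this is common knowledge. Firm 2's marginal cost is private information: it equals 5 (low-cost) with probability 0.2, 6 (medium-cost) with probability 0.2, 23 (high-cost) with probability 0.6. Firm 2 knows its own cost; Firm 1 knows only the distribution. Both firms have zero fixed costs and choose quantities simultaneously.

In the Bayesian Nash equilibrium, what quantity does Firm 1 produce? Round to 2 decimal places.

33.33

Firm 2 with cost c maximizes (96 − (1/2)(q₁+q₂) − c)·q₂, giving q₂(c) = (96 − c − (1/2)q₁).
E[c₂] = 0.2·5 + 0.2·6 + 0.6·23 = 16
Firm 1's FOC against E[q₂] yields q₁ = (96 − 2·31 + E[c₂])/(3/2) = (96 − 62 + 16)/(3/2) = 33.3333.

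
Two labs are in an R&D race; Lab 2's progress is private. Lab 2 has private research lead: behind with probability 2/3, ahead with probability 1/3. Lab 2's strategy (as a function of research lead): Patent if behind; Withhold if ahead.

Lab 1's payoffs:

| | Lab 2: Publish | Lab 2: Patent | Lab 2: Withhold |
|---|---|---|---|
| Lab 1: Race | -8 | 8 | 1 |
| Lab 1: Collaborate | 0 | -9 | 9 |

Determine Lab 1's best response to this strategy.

Race

E[Race] = 2/3·(8) + 1/3·(1) = 17/3
E[Collaborate] = 2/3·(-9) + 1/3·(9) = -3
Best response: Race (17/3 is the largest).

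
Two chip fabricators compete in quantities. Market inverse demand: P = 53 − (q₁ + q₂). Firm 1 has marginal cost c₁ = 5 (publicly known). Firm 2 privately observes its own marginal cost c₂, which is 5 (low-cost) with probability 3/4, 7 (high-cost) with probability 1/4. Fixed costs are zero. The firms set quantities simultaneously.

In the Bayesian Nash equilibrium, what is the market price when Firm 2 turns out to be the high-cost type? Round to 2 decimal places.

Firm 2 with cost c maximizes (53 − (q₁+q₂) − c)·q₂, giving q₂(c) = (53 − c − q₁)/2.
E[c₂] = 3/4·5 + 1/4·7 = 5.5
Firm 1's FOC against E[q₂] yields q₁ = (53 − 2·5 + E[c₂])/3 = (53 − 10 + 5.5)/3 = 16.1667.
q₂(high-cost) = 14.9167, so P = 53 − (16.1667 + 14.9167) = 21.9167.

21.92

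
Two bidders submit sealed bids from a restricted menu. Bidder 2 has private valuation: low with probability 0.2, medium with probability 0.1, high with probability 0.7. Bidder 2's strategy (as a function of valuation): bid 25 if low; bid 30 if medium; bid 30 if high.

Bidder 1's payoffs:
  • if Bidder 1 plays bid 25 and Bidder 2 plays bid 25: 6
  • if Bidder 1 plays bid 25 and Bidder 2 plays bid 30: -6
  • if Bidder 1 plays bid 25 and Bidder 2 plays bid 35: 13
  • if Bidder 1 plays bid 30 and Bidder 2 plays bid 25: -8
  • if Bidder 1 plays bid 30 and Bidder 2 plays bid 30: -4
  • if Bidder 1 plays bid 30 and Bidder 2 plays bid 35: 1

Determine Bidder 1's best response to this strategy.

bid 25

E[bid 25] = 0.2·(6) + 0.1·(-6) + 0.7·(-6) = -3.6
E[bid 30] = 0.2·(-8) + 0.1·(-4) + 0.7·(-4) = -4.8
Best response: bid 25 (-3.6 is the largest).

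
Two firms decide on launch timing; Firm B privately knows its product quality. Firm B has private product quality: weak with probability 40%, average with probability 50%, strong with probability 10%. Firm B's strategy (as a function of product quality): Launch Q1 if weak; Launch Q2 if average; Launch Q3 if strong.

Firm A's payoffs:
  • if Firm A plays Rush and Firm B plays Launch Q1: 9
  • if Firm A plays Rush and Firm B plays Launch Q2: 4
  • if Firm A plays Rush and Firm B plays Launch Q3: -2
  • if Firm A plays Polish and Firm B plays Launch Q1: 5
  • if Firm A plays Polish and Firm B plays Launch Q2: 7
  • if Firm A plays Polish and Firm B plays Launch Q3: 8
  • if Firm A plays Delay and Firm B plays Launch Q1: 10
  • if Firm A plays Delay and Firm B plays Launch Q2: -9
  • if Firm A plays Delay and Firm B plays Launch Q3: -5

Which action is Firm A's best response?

Polish

Compute Firm A's expected payoff for each action, taking the expectation over Firm B's type.
E[Rush] = 0.4·(9) + 0.5·(4) + 0.1·(-2) = 5.4
E[Polish] = 0.4·(5) + 0.5·(7) + 0.1·(8) = 6.3
E[Delay] = 0.4·(10) + 0.5·(-9) + 0.1·(-5) = -1
Best response: Polish (6.3 is the largest).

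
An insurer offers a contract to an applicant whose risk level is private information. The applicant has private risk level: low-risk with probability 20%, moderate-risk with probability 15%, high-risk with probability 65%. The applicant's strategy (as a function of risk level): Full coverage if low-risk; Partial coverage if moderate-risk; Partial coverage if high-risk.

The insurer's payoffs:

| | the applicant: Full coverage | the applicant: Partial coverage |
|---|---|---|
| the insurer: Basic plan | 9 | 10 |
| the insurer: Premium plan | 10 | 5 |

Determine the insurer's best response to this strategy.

Basic plan

E[Basic plan] = 0.2·(9) + 0.15·(10) + 0.65·(10) = 9.8
E[Premium plan] = 0.2·(10) + 0.15·(5) + 0.65·(5) = 6
Best response: Basic plan (9.8 is the largest).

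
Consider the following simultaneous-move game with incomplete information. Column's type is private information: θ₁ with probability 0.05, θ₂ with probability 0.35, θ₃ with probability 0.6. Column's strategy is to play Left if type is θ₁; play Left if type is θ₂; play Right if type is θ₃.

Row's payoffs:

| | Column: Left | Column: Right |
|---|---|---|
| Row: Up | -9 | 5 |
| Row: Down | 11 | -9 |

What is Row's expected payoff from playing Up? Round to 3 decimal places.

E[Up] = 0.05·(-9) + 0.35·(-9) + 0.6·5 = (-0.45) + (-3.15) + 3 = -0.6

-0.600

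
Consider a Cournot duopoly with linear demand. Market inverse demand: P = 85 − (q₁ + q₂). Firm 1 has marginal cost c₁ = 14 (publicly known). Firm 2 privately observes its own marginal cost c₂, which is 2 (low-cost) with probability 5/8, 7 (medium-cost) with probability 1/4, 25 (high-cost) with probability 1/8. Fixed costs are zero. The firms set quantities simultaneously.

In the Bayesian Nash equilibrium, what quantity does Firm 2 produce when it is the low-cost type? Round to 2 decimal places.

Type-c best response for Firm 2: q₂(c) = (85 − c)/2 − q₁/2.
Firm 1 maximizes expected profit; its first-order condition is 85 − 2q₁ − E[q₂] − 14 = 0.
Substituting E[q₂] and solving: E[c₂] = 6.125, so q₁ = (85 − 2·14 + 6.125)/3 = 21.0417.
q₂(low-cost) = (85 − 2 − 21.0417)/2 = 30.9792.

30.98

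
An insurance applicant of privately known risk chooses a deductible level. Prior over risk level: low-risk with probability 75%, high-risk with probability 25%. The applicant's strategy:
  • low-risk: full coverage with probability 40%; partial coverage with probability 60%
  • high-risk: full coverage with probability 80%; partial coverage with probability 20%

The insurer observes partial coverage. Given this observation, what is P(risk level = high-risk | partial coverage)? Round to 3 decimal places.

P(partial coverage) = 0.75·0.6 + 0.25·0.2 = 0.5
P(high-risk | partial coverage) = (0.25·0.2) / 0.5 = 0.05 / 0.5 = 0.1

0.100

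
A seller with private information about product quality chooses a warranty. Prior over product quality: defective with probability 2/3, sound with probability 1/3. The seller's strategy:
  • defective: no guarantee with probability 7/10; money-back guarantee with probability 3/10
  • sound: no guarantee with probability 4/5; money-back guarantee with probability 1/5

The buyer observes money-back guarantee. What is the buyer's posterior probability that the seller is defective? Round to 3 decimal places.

P(money-back guarantee) = (2/3)·(3/10) + (1/3)·(1/5) = 4/15
P(defective | money-back guarantee) = ((2/3)·(3/10)) / (4/15) = (1/5) / (4/15) = 3/4

0.750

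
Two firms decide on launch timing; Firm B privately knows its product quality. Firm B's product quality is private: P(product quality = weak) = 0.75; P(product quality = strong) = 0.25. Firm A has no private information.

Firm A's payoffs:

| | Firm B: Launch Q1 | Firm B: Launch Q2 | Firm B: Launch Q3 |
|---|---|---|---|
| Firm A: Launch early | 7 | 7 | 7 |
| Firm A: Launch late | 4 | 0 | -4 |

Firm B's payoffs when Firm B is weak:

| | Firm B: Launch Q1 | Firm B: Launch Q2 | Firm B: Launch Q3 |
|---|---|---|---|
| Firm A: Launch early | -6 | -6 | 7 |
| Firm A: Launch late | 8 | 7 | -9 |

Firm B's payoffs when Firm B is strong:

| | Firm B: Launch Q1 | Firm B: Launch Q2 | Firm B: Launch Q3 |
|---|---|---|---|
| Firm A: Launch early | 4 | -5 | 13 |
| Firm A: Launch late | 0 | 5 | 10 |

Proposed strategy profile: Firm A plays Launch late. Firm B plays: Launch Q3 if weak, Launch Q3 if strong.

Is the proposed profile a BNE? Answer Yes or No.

No

Firm A plays Launch late: E[Launch late] = 0.75·(-4) + 0.25·(-4) = -4; E[Launch early] = 7. Not best-responding. ✗
Firm B (product quality weak), facing Launch late: Launch Q1 gives 8, Launch Q2 gives 7, Launch Q3 gives -9. Proposed Launch Q3 is not best — profitable deviation exists. ✗
Firm B (product quality strong), facing Launch late: Launch Q1 gives 0, Launch Q2 gives 5, Launch Q3 gives 10. Proposed Launch Q3 is best. ✓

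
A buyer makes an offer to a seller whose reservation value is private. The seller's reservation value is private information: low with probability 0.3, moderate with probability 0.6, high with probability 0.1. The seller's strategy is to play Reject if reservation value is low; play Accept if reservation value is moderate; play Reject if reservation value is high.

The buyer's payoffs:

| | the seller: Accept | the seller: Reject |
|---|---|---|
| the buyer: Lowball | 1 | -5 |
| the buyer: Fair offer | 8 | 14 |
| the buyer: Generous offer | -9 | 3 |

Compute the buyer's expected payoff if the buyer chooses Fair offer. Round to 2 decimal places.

E[Fair offer] = 0.3·14 + 0.6·8 + 0.1·14 = 4.2 + 4.8 + 1.4 = 10.4

10.40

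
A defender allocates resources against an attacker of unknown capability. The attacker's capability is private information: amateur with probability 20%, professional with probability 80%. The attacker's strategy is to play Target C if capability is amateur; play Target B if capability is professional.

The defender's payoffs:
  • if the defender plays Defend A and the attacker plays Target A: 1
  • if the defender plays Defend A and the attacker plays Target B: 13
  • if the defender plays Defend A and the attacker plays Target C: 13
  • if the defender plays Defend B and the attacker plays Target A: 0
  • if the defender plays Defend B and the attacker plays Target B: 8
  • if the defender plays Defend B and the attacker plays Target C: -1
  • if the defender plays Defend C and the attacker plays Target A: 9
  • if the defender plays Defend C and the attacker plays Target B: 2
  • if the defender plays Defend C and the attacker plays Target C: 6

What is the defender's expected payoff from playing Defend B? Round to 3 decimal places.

6.200

E[Defend B] = 0.2·(-1) + 0.8·8 = (-0.2) + 6.4 = 6.2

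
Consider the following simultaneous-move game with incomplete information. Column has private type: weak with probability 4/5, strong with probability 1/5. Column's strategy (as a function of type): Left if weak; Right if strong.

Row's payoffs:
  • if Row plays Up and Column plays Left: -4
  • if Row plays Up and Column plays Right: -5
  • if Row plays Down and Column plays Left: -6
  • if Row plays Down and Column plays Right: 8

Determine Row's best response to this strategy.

E[Up] = 4/5·(-4) + 1/5·(-5) = -21/5
E[Down] = 4/5·(-6) + 1/5·(8) = -16/5
Best response: Down (-16/5 is the largest).

Down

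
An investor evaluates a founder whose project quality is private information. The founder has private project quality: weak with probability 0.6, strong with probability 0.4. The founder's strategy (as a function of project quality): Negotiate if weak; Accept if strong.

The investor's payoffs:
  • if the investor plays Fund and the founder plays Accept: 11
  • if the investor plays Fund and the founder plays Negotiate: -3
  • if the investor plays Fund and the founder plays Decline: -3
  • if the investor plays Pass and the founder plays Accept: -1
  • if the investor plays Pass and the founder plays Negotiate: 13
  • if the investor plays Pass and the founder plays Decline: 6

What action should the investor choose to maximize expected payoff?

Pass

Compute the investor's expected payoff for each action, taking the expectation over the founder's type.
E[Fund] = 0.6·(-3) + 0.4·(11) = 2.6
E[Pass] = 0.6·(13) + 0.4·(-1) = 7.4
Best response: Pass (7.4 is the largest).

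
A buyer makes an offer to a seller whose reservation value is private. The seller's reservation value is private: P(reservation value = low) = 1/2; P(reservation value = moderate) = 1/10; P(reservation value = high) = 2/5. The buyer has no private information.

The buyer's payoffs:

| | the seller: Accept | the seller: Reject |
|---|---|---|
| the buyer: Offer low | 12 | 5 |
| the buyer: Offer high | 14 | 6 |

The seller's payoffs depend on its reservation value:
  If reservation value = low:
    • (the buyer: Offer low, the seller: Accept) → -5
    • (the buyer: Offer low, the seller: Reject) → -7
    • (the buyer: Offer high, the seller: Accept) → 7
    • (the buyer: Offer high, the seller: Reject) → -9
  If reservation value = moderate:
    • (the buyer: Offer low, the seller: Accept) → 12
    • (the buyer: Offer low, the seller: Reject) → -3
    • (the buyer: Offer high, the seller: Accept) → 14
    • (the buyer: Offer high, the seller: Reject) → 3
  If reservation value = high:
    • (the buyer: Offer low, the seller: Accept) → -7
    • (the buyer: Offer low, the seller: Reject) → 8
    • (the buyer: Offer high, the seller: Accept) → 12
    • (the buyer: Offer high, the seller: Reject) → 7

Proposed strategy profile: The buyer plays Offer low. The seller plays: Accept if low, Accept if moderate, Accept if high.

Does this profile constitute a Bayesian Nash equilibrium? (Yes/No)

A profile is a BNE iff every type of every player is best-responding given beliefs about the other side.
The buyer plays Offer low: E[Offer low] = 1/2·(12) + 1/10·(12) + 2/5·(12) = 12; E[Offer high] = 14. Not best-responding. ✗
The seller (reservation value low), facing Offer low: Accept gives -5, Reject gives -7. Proposed Accept is best. ✓
The seller (reservation value moderate), facing Offer low: Accept gives 12, Reject gives -3. Proposed Accept is best. ✓
The seller (reservation value high), facing Offer low: Accept gives -7, Reject gives 8. Proposed Accept is not best — profitable deviation exists. ✗

No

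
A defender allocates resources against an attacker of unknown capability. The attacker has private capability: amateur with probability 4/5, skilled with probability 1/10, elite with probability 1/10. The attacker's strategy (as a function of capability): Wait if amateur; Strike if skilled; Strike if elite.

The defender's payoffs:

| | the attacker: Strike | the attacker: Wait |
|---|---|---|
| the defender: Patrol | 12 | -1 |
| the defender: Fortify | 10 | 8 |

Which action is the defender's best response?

Fortify

Compute the defender's expected payoff for each action, taking the expectation over the attacker's type.
E[Patrol] = 4/5·(-1) + 1/10·(12) + 1/10·(12) = 8/5
E[Fortify] = 4/5·(8) + 1/10·(10) + 1/10·(10) = 42/5
Best response: Fortify (42/5 is the largest).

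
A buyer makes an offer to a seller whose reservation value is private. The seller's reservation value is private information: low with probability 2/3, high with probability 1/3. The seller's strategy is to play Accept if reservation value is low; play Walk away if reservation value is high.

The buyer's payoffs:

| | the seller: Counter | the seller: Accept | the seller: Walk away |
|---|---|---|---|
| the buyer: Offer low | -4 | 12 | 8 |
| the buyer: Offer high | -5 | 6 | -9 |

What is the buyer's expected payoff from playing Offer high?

1

E[Offer high] = 2/3·6 + 1/3·(-9) = 4 + (-3) = 1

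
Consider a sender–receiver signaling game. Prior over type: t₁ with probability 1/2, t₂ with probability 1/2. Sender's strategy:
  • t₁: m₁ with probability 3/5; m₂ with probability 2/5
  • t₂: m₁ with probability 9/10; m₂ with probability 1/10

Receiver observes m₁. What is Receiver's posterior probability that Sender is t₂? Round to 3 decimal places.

Apply Bayes' rule using the sender's strategy as the likelihood.
P(m₁) = (1/2)·(3/5) + (1/2)·(9/10) = 3/4
P(t₂ | m₁) = ((1/2)·(9/10)) / (3/4) = (9/20) / (3/4) = 3/5

0.600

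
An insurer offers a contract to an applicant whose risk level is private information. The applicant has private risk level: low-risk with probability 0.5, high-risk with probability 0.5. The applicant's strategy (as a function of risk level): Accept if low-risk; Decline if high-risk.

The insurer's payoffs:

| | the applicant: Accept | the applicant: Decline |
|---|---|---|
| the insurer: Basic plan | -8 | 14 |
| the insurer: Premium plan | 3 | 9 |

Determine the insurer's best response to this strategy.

Premium plan

E[Basic plan] = 0.5·(-8) + 0.5·(14) = 3
E[Premium plan] = 0.5·(3) + 0.5·(9) = 6
Best response: Premium plan (6 is the largest).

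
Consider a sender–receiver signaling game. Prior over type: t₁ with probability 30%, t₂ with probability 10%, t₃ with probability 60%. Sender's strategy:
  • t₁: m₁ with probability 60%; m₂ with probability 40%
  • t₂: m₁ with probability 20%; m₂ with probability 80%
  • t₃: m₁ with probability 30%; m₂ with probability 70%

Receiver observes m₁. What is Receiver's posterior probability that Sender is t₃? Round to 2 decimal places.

0.47

P(m₁) = 0.3·0.6 + 0.1·0.2 + 0.6·0.3 = 0.38
P(t₃ | m₁) = (0.6·0.3) / 0.38 = 0.18 / 0.38 = 0.473684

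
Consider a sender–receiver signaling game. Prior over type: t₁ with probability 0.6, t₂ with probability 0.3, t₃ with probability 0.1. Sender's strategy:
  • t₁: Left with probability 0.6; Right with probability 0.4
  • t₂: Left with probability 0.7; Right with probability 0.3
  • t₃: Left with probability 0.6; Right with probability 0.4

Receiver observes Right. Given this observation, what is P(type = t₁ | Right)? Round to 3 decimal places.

Apply Bayes' rule using the sender's strategy as the likelihood.
P(Right) = 0.6·0.4 + 0.3·0.3 + 0.1·0.4 = 0.37
P(t₁ | Right) = (0.6·0.4) / 0.37 = 0.24 / 0.37 = 0.648649

0.649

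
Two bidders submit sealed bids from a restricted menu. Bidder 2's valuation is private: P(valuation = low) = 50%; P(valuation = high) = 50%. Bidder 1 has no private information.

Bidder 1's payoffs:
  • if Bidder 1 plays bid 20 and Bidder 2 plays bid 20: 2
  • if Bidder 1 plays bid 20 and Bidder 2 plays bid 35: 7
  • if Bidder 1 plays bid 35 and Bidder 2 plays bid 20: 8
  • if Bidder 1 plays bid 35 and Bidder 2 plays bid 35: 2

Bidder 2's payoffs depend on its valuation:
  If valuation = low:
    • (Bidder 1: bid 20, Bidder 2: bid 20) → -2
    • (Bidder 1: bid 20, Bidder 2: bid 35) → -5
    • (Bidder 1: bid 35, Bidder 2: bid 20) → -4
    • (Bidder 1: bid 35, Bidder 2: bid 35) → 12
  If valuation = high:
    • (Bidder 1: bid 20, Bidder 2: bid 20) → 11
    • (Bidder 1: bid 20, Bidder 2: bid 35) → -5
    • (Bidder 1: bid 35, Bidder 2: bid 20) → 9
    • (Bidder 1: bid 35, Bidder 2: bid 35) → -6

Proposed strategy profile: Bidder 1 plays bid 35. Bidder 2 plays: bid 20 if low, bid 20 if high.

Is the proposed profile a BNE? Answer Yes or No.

Bidder 1 plays bid 35: E[bid 35] = 0.5·(8) + 0.5·(8) = 8; E[bid 20] = 2. Best-responding. ✓
Bidder 2 (valuation low), facing bid 35: bid 20 gives -4, bid 35 gives 12. Proposed bid 20 is not best — profitable deviation exists. ✗
Bidder 2 (valuation high), facing bid 35: bid 20 gives 9, bid 35 gives -6. Proposed bid 20 is best. ✓

No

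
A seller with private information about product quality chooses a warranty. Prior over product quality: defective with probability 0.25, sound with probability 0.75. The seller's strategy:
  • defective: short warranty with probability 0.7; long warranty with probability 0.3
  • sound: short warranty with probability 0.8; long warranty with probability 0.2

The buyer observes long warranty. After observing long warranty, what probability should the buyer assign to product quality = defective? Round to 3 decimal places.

Apply Bayes' rule using the sender's strategy as the likelihood.
P(long warranty) = 0.25·0.3 + 0.75·0.2 = 0.225
P(defective | long warranty) = (0.25·0.3) / 0.225 = 0.075 / 0.225 = 0.333333

0.333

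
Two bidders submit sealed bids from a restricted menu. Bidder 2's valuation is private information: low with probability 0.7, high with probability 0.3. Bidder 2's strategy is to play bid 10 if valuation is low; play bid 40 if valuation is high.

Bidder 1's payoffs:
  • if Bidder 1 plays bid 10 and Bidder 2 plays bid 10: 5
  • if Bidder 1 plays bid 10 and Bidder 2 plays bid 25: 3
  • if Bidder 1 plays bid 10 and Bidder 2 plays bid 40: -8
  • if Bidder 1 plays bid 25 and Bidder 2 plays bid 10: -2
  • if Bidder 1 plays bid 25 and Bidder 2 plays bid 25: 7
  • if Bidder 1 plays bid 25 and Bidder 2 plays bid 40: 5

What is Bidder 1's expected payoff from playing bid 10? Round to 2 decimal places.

1.10

Take the expectation over Bidder 2's valuation, weighting each type's action by its prior probability.
E[bid 10] = 0.7·5 + 0.3·(-8) = 3.5 + (-2.4) = 1.1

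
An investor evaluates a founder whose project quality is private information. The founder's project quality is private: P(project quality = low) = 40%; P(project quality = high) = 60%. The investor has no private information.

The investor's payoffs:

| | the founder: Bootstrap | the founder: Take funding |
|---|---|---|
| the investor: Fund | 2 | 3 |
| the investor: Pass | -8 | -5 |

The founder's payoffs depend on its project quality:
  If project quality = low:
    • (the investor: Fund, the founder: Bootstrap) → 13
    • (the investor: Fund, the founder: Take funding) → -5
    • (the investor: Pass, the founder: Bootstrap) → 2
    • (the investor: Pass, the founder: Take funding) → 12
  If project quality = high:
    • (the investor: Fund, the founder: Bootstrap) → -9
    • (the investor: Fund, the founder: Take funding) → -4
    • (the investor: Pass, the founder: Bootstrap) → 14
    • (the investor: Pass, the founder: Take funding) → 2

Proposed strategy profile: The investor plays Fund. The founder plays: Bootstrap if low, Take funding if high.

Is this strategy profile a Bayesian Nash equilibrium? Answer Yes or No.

Yes

The investor plays Fund: E[Fund] = 0.4·(2) + 0.6·(3) = 2.6; E[Pass] = -6.2. Best-responding. ✓
The founder (project quality low), facing Fund: Bootstrap gives 13, Take funding gives -5. Proposed Bootstrap is best. ✓
The founder (project quality high), facing Fund: Bootstrap gives -9, Take funding gives -4. Proposed Take funding is best. ✓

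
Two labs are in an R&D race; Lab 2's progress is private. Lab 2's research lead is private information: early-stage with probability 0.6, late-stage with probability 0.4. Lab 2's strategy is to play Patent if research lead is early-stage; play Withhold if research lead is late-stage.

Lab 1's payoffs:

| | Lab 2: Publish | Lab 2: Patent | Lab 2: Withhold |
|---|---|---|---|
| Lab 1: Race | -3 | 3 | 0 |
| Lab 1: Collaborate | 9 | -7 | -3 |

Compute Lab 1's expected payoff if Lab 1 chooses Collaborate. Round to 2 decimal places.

E[Collaborate] = 0.6·(-7) + 0.4·(-3) = (-4.2) + (-1.2) = -5.4

-5.40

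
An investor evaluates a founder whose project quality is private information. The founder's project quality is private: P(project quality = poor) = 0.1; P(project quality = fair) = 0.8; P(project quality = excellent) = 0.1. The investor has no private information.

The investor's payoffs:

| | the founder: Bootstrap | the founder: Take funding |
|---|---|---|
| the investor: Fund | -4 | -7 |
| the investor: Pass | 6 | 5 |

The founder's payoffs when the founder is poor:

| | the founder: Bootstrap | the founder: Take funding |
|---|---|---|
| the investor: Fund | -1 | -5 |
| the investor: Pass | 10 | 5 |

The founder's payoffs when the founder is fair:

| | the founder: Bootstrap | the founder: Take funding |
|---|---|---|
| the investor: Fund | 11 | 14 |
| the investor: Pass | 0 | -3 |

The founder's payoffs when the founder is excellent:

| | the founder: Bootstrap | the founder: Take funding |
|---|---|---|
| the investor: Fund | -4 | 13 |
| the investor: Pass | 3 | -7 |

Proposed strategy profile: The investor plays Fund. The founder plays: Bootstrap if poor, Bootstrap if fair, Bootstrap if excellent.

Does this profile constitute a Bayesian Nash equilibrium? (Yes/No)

No

The investor plays Fund: E[Fund] = 0.1·(-4) + 0.8·(-4) + 0.1·(-4) = -4; E[Pass] = 6. Not best-responding. ✗
The founder (project quality poor), facing Fund: Bootstrap gives -1, Take funding gives -5. Proposed Bootstrap is best. ✓
The founder (project quality fair), facing Fund: Bootstrap gives 11, Take funding gives 14. Proposed Bootstrap is not best — profitable deviation exists. ✗
The founder (project quality excellent), facing Fund: Bootstrap gives -4, Take funding gives 13. Proposed Bootstrap is not best — profitable deviation exists. ✗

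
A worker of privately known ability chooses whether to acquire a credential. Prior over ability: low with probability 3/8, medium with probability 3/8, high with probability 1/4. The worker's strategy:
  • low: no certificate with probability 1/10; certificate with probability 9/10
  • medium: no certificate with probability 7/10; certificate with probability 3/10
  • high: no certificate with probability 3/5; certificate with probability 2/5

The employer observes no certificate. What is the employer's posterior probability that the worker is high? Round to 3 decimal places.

0.333

P(no certificate) = (3/8)·(1/10) + (3/8)·(7/10) + (1/4)·(3/5) = 9/20
P(high | no certificate) = ((1/4)·(3/5)) / (9/20) = (3/20) / (9/20) = 1/3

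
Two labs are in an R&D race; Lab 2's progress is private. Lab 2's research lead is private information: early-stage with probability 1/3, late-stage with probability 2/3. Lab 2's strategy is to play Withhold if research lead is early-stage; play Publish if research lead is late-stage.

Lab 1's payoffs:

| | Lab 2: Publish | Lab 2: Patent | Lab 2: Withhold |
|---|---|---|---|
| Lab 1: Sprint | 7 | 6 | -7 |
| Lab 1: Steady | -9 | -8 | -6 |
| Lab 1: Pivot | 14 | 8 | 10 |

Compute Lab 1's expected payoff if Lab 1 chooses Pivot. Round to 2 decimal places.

12.67

E[Pivot] = 1/3·10 + 2/3·14 = 10/3 + 28/3 = 38/3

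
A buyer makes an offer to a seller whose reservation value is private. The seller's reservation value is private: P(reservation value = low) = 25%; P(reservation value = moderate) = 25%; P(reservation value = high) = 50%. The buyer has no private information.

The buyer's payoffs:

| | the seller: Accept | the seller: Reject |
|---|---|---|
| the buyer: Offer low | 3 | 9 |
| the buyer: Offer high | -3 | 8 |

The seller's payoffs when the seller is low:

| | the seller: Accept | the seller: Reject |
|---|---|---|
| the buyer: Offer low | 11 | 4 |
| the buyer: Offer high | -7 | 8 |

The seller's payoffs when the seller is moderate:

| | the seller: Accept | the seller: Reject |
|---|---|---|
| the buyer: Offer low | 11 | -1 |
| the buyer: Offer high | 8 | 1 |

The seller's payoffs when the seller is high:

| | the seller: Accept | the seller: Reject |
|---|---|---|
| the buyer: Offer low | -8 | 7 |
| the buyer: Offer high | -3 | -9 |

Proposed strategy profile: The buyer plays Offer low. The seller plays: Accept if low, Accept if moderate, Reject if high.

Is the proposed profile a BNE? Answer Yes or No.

Yes

A profile is a BNE iff every type of every player is best-responding given beliefs about the other side.
The buyer plays Offer low: E[Offer low] = 0.25·(3) + 0.25·(3) + 0.5·(9) = 6; E[Offer high] = 2.5. Best-responding. ✓
The seller (reservation value low), facing Offer low: Accept gives 11, Reject gives 4. Proposed Accept is best. ✓
The seller (reservation value moderate), facing Offer low: Accept gives 11, Reject gives -1. Proposed Accept is best. ✓
The seller (reservation value high), facing Offer low: Accept gives -8, Reject gives 7. Proposed Reject is best. ✓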